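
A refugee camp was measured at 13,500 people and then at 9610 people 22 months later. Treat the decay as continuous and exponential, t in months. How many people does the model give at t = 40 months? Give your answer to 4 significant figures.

r = ln(9610/13500) / 22 ≈ -0.015449 per month
P(40) = 13500 · e^(-0.015449·40) = 13500 · 0.53904 ≈ 7276.98

≈ 7,277 people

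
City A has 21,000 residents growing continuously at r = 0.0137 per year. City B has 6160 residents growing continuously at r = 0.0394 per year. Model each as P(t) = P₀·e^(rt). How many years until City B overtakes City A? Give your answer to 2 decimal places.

21000·e^(0.0137t) = 6160·e^(0.0394t)
21000/6160 = e^((0.0394 − 0.0137)t) → ln(3.40909) = 0.0257·t
t = 1.22645 / 0.0257

t ≈ 47.72 years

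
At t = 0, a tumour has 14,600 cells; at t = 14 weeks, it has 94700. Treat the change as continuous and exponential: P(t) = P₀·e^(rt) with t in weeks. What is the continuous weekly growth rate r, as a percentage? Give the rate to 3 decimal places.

94700 = 14600 · e^(r·14)
e^(14r) = 94700/14600 = 6.4863
r = ln(6.4863) / 14 = 1.86969 / 14

r ≈ 13.355% per week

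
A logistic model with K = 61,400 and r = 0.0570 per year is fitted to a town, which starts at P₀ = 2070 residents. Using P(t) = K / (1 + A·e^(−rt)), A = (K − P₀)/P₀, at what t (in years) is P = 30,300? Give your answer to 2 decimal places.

A = (61400 − 2070)/2070 = 28.66184
30300 = 61400/(1 + 28.66184·e^(−0.057t)) → 1 + 28.66184·e^(−0.057t) = 2.0264
e^(−0.057t) = 0.035811 → t = ln(27.92455)/0.057 = 3.32951/0.057

t ≈ 58.41 years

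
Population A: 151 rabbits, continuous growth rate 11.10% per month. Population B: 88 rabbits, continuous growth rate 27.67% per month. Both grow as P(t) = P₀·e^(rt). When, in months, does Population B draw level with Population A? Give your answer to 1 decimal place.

151·e^(0.111t) = 88·e^(0.2767t)
151/88 = e^((0.2767 − 0.111)t) → ln(1.71591) = 0.1657·t
t = 0.53994 / 0.1657

t ≈ 3.3 months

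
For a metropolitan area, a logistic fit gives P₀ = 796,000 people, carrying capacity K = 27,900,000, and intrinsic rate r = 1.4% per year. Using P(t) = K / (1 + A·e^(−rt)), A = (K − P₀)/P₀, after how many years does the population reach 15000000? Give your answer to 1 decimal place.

A = (27900000 − 796000)/796000 = 34.05025
15000000 = 27900000/(1 + 34.05025·e^(−0.014t)) → 1 + 34.05025·e^(−0.014t) = 1.86
e^(−0.014t) = 0.025257 → t = ln(39.59332)/0.014 = 3.67866/0.014

t ≈ 262.8 years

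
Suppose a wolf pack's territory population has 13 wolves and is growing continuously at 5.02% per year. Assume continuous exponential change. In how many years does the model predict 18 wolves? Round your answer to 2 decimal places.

t ≈ 6.48 years

18 = 13 · e^(0.0502·t)
t = ln(18/13) / 0.0502 = ln(1.38462) / 0.0502 = 0.32542 / 0.0502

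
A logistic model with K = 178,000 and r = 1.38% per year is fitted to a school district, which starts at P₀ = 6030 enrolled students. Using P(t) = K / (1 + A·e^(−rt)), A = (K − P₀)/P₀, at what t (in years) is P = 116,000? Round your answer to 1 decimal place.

t ≈ 288.2 years

A = (178000 − 6030)/6030 = 28.51907
116000 = 178000/(1 + 28.51907·e^(−0.0138t)) → 1 + 28.51907·e^(−0.0138t) = 1.53448
e^(−0.0138t) = 0.018741 → t = ln(53.35826)/0.0138 = 3.97703/0.0138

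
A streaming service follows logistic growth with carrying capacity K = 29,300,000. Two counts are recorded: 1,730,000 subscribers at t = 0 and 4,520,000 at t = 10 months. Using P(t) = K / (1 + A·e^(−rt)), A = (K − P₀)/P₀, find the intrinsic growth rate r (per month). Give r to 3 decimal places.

r ≈ 0.107 per month

A = (29300000 − 1730000)/1730000 = 15.93642
4520000 = 29300000/(1 + 15.93642·e^(−r·10)) → e^(−10r) = (6.4823 − 1)/15.93642 = 0.344011
r = −ln(0.344011)/10 = 1.06708/10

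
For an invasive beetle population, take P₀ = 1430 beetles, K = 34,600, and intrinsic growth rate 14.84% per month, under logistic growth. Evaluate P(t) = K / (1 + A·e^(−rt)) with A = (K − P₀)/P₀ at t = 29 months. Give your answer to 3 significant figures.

≈ 26,300 beetles

A = (34600 − 1430)/1430 = 23.1958
P(29) = 34600 / (1 + 23.1958·e^(−0.1484·29)) = 34600 / (1 + 23.1958·0.01352)
= 34600 / 1.3136 ≈ 26339.78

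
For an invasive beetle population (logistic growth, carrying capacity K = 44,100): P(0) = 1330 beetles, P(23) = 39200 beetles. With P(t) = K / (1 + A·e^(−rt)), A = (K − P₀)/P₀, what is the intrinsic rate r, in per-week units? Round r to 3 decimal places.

r ≈ 0.241 per week

A = (44100 − 1330)/1330 = 32.15789
39200 = 44100/(1 + 32.15789·e^(−r·23)) → e^(−23r) = (1.125 − 1)/32.15789 = 0.003887
r = −ln(0.003887)/23 = 5.5501/23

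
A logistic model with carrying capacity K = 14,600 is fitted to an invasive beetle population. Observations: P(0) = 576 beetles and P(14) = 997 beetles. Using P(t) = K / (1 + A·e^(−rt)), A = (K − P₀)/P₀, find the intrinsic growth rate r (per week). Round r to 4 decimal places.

r ≈ 0.0414 per week

A = (14600 − 576)/576 = 24.34722
997 = 14600/(1 + 24.34722·e^(−r·14)) → e^(−14r) = (14.64393 − 1)/24.34722 = 0.56039
r = −ln(0.56039)/14 = 0.57912/14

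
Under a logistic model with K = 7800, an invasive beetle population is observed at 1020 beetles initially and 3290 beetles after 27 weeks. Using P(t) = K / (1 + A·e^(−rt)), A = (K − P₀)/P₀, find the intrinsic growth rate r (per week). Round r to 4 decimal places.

A = (7800 − 1020)/1020 = 6.64706
3290 = 7800/(1 + 6.64706·e^(−r·27)) → e^(−27r) = (2.37082 − 1)/6.64706 = 0.20623
r = −ln(0.20623)/27 = 1.57876/27

r ≈ 0.0585 per week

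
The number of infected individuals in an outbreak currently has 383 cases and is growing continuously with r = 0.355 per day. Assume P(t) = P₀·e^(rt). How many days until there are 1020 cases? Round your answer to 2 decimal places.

1020 = 383 · e^(0.355·t)
t = ln(1020/383) / 0.355 = ln(2.66319) / 0.355 = 0.97952 / 0.355

t ≈ 2.76 days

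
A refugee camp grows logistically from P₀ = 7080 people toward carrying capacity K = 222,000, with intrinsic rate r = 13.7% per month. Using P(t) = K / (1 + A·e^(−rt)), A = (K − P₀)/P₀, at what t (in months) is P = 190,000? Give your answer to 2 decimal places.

t ≈ 37.91 months

A = (222000 − 7080)/7080 = 30.35593
190000 = 222000/(1 + 30.35593·e^(−0.137t)) → 1 + 30.35593·e^(−0.137t) = 1.16842
e^(−0.137t) = 0.005548 → t = ln(180.23835)/0.137 = 5.19428/0.137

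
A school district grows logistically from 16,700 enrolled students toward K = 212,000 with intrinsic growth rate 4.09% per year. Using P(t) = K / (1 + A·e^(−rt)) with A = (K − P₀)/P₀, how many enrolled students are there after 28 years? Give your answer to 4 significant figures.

A = (212000 − 16700)/16700 = 11.69461
P(28) = 212000 / (1 + 11.69461·e^(−0.0409·28)) = 212000 / (1 + 11.69461·0.31816)
= 212000 / 4.72076 ≈ 44908.02

≈ 44,910 enrolled students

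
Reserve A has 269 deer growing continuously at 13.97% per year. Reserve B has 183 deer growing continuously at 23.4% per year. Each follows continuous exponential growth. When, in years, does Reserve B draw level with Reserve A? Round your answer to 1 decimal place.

269·e^(0.1397t) = 183·e^(0.234t)
269/183 = e^((0.234 − 0.1397)t) → ln(1.46995) = 0.0943·t
t = 0.38523 / 0.0943

t ≈ 4.1 years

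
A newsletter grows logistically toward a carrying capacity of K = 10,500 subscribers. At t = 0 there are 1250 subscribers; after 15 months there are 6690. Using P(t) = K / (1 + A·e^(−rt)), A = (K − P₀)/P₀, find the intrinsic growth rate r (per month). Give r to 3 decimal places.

r ≈ 0.171 per month

A = (10500 − 1250)/1250 = 7.4
6690 = 10500/(1 + 7.4·e^(−r·15)) → e^(−15r) = (1.56951 − 1)/7.4 = 0.07696
r = −ln(0.07696)/15 = 2.56446/15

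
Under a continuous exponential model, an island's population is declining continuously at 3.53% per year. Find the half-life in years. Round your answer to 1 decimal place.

half-life ≈ 19.6 years

half-life = ln(2) / |r| = 0.69315 / 0.0353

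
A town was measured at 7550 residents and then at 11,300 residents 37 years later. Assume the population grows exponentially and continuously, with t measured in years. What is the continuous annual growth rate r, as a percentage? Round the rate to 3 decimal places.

r ≈ 1.090% per year

11300 = 7550 · e^(r·37)
e^(37r) = 11300/7550 = 1.49669
r = ln(1.49669) / 37 = 0.40326 / 37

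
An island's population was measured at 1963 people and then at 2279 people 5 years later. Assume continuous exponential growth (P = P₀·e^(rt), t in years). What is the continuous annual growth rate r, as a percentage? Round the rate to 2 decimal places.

r ≈ 2.99% per year

2279 = 1963 · e^(r·5)
e^(5r) = 2279/1963 = 1.16098
r = ln(1.16098) / 5 = 0.14926 / 5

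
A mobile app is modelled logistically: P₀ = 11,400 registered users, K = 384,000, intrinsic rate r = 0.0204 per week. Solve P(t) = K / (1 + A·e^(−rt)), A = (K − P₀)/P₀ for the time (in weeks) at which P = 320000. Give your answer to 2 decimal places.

t ≈ 249.82 weeks

A = (384000 − 11400)/11400 = 32.68421
320000 = 384000/(1 + 32.68421·e^(−0.0204t)) → 1 + 32.68421·e^(−0.0204t) = 1.2
e^(−0.0204t) = 0.006119 → t = ln(163.42105)/0.0204 = 5.09633/0.0204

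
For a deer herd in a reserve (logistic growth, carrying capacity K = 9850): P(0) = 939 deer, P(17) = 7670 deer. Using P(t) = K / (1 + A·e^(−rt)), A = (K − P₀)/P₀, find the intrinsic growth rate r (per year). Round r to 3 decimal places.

A = (9850 − 939)/939 = 9.48988
7670 = 9850/(1 + 9.48988·e^(−r·17)) → e^(−17r) = (1.28422 − 1)/9.48988 = 0.02995
r = −ln(0.02995)/17 = 3.50822/17

r ≈ 0.206 per year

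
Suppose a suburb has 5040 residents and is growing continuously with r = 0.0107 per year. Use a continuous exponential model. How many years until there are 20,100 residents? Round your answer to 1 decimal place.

20100 = 5040 · e^(0.0107·t)
t = ln(20100/5040) / 0.0107 = ln(3.9881) / 0.0107 = 1.38331 / 0.0107

t ≈ 129.3 years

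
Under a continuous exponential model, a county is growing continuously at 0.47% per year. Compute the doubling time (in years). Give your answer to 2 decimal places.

doubling time = ln(2) / |r| = 0.69315 / 0.0047

doubling time ≈ 147.48 years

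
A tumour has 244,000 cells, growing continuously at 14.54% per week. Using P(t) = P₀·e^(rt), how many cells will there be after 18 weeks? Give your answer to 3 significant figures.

P(18) = 244000 · e^(0.1454·18) = 244000 · e^(2.6172)
= 244000 · 13.69732 ≈ 3342145.43

≈ 3,340,000 cells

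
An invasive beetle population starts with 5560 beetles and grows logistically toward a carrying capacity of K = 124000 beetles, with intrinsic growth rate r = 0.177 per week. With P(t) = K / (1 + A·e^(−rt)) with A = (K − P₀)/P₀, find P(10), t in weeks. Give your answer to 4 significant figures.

A = (124000 − 5560)/5560 = 21.30216
P(10) = 124000 / (1 + 21.30216·e^(−0.177·10)) = 124000 / (1 + 21.30216·0.170333)
= 124000 / 4.62846 ≈ 26790.77

≈ 26,790 beetles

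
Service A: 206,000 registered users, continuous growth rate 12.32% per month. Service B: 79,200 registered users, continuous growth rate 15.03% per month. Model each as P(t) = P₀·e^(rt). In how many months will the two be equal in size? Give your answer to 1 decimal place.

t ≈ 35.3 months

206000·e^(0.1232t) = 79200·e^(0.1503t)
206000/79200 = e^((0.1503 − 0.1232)t) → ln(2.60101) = 0.0271·t
t = 0.9559 / 0.0271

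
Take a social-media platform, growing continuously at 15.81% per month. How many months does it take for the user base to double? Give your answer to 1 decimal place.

doubling time = ln(2) / |r| = 0.69315 / 0.1581

doubling time ≈ 4.4 months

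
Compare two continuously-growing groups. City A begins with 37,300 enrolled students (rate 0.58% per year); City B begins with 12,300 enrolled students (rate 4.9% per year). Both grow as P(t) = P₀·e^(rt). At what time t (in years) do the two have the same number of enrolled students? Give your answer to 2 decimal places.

t ≈ 25.68 years

37300·e^(0.0058t) = 12300·e^(0.049t)
37300/12300 = e^((0.049 − 0.0058)t) → ln(3.03252) = 0.0432·t
t = 1.10939 / 0.0432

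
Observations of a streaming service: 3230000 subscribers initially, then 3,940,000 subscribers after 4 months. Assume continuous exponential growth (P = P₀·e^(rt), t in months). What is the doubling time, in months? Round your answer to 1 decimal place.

r = ln(3940000/3230000) / 4 = ln(1.21981) / 4 ≈ 0.049675 per month
doubling time = ln 2 / |r| = 0.69315 / 0.049675

doubling time ≈ 14.0 months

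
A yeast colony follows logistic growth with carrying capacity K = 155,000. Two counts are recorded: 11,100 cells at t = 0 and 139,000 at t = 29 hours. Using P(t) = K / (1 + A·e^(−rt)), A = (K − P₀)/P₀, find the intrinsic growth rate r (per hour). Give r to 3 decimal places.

A = (155000 − 11100)/11100 = 12.96396
139000 = 155000/(1 + 12.96396·e^(−r·29)) → e^(−29r) = (1.11511 − 1)/12.96396 = 0.008879
r = −ln(0.008879)/29 = 4.72406/29

r ≈ 0.163 per hour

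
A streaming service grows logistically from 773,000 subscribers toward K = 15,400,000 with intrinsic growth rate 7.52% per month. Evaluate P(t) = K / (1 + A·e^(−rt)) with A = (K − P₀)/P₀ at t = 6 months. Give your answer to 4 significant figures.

≈ 1,180,000 subscribers

A = (15400000 − 773000)/773000 = 18.92238
P(6) = 15400000 / (1 + 18.92238·e^(−0.0752·6)) = 15400000 / (1 + 18.92238·0.636863)
= 15400000 / 13.05097 ≈ 1179988.69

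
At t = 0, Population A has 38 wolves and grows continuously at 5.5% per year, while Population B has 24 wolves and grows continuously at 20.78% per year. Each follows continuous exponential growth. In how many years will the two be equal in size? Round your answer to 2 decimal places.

38·e^(0.055t) = 24·e^(0.2078t)
38/24 = e^((0.2078 − 0.055)t) → ln(1.58333) = 0.1528·t
t = 0.45953 / 0.1528

t ≈ 3.01 years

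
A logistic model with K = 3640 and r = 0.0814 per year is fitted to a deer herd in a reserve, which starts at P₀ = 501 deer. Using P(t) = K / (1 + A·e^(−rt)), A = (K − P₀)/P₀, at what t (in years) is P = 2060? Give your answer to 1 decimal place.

t ≈ 25.8 years

A = (3640 − 501)/501 = 6.26547
2060 = 3640/(1 + 6.26547·e^(−0.0814t)) → 1 + 6.26547·e^(−0.0814t) = 1.76699
e^(−0.0814t) = 0.122415 → t = ln(8.1689)/0.0814 = 2.10033/0.0814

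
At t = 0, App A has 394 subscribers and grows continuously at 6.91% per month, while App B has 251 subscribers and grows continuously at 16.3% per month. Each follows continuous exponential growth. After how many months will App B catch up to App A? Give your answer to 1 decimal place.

t ≈ 4.8 months

394·e^(0.0691t) = 251·e^(0.163t)
394/251 = e^((0.163 − 0.0691)t) → ln(1.56972) = 0.0939·t
t = 0.4509 / 0.0939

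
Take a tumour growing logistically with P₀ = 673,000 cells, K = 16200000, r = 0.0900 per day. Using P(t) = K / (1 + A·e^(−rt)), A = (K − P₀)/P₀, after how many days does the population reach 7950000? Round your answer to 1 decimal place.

A = (16200000 − 673000)/673000 = 23.07132
7950000 = 16200000/(1 + 23.07132·e^(−0.09t)) → 1 + 23.07132·e^(−0.09t) = 2.03774
e^(−0.09t) = 0.044979 → t = ln(22.23237)/0.09 = 3.10155/0.09

t ≈ 34.5 days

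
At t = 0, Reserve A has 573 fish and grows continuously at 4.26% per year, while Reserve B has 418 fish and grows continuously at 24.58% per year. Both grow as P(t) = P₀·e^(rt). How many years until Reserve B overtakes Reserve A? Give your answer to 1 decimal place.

t ≈ 1.6 years

573·e^(0.0426t) = 418·e^(0.2458t)
573/418 = e^((0.2458 − 0.0426)t) → ln(1.37081) = 0.2032·t
t = 0.3154 / 0.2032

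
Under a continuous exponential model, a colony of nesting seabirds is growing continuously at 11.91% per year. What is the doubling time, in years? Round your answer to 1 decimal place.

doubling time = ln(2) / |r| = 0.69315 / 0.1191

doubling time ≈ 5.8 years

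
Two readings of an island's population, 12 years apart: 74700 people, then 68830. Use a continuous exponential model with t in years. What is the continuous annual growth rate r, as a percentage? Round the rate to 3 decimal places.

68830 = 74700 · e^(r·12)
e^(12r) = 68830/74700 = 0.92142
r = ln(0.92142) / 12 = -0.08184 / 12

r ≈ -0.682% per year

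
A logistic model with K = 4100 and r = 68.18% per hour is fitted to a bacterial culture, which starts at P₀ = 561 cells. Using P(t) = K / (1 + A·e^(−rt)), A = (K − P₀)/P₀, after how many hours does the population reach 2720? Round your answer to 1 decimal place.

A = (4100 − 561)/561 = 6.30838
2720 = 4100/(1 + 6.30838·e^(−0.6818t)) → 1 + 6.30838·e^(−0.6818t) = 1.50735
e^(−0.6818t) = 0.080425 → t = ln(12.4339)/0.6818 = 2.52043/0.6818

t ≈ 3.7 hours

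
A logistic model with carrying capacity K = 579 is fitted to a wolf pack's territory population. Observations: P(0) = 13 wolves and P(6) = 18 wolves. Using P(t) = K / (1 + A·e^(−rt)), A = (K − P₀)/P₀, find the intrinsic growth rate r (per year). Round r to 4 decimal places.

A = (579 − 13)/13 = 43.53846
18 = 579/(1 + 43.53846·e^(−r·6)) → e^(−6r) = (32.16667 − 1)/43.53846 = 0.715842
r = −ln(0.715842)/6 = 0.3343/6

r ≈ 0.0557 per year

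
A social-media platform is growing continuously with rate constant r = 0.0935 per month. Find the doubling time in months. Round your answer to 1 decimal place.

doubling time ≈ 7.4 months

doubling time = ln(2) / |r| = 0.69315 / 0.0935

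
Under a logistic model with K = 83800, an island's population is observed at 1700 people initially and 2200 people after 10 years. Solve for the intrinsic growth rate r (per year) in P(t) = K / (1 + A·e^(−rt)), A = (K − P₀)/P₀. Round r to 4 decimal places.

A = (83800 − 1700)/1700 = 48.29412
2200 = 83800/(1 + 48.29412·e^(−r·10)) → e^(−10r) = (38.09091 − 1)/48.29412 = 0.768021
r = −ln(0.768021)/10 = 0.26394/10

r ≈ 0.0264 per year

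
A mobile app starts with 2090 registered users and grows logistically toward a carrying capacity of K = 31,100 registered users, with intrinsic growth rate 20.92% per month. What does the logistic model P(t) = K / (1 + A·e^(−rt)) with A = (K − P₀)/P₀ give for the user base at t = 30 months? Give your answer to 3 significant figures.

A = (31100 − 2090)/2090 = 13.88038
P(30) = 31100 / (1 + 13.88038·e^(−0.2092·30)) = 31100 / (1 + 13.88038·0.001881)
= 31100 / 1.02611 ≈ 30308.71

≈ 30,300 registered users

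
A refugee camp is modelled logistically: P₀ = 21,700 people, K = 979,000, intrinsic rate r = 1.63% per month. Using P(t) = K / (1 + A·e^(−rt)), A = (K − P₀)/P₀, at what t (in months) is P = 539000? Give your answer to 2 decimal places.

A = (979000 − 21700)/21700 = 44.11521
539000 = 979000/(1 + 44.11521·e^(−0.0163t)) → 1 + 44.11521·e^(−0.0163t) = 1.81633
e^(−0.0163t) = 0.018504 → t = ln(54.04113)/0.0163 = 3.98975/0.0163

t ≈ 244.77 months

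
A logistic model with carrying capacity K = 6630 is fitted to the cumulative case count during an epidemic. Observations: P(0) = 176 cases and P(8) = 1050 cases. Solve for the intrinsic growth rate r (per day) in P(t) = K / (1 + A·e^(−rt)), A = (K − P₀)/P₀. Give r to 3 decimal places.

A = (6630 − 176)/176 = 36.67045
1050 = 6630/(1 + 36.67045·e^(−r·8)) → e^(−8r) = (6.31429 − 1)/36.67045 = 0.14492
r = −ln(0.14492)/8 = 1.93157/8

r ≈ 0.241 per day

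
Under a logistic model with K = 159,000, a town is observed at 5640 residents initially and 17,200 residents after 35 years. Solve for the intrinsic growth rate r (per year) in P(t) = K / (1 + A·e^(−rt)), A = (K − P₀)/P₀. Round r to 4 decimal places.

A = (159000 − 5640)/5640 = 27.19149
17200 = 159000/(1 + 27.19149·e^(−r·35)) → e^(−35r) = (9.24419 − 1)/27.19149 = 0.30319
r = −ln(0.30319)/35 = 1.1934/35

r ≈ 0.0341 per year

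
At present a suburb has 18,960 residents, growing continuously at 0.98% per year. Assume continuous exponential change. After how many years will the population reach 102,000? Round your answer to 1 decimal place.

102000 = 18960 · e^(0.0098·t)
t = ln(102000/18960) / 0.0098 = ln(5.37975) / 0.0098 = 1.68264 / 0.0098

t ≈ 171.7 years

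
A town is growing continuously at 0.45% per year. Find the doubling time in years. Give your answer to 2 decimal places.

doubling time = ln(2) / |r| = 0.69315 / 0.0045

doubling time ≈ 154.03 years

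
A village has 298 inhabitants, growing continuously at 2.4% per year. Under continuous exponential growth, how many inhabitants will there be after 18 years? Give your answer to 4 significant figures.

≈ 459.0 inhabitants

P(18) = 298 · e^(0.024·18) = 298 · e^(0.432)
= 298 · 1.54034 ≈ 459.02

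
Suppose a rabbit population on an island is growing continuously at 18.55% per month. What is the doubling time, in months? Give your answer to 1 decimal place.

doubling time ≈ 3.7 months

doubling time = ln(2) / |r| = 0.69315 / 0.1855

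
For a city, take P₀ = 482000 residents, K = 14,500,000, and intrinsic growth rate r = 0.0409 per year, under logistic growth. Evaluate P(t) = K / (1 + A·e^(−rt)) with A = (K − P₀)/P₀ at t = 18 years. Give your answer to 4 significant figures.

A = (14500000 − 482000)/482000 = 29.08299
P(18) = 14500000 / (1 + 29.08299·e^(−0.0409·18)) = 14500000 / (1 + 29.08299·0.47893)
= 14500000 / 14.92873 ≈ 971281.76

≈ 971,300 residents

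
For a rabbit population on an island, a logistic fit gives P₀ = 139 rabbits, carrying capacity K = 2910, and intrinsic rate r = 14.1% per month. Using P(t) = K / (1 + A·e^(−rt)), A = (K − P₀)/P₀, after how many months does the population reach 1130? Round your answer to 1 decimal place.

t ≈ 18.0 months

A = (2910 − 139)/139 = 19.93525
1130 = 2910/(1 + 19.93525·e^(−0.141t)) → 1 + 19.93525·e^(−0.141t) = 2.57522
e^(−0.141t) = 0.079017 → t = ln(12.65553)/0.141 = 2.53809/0.141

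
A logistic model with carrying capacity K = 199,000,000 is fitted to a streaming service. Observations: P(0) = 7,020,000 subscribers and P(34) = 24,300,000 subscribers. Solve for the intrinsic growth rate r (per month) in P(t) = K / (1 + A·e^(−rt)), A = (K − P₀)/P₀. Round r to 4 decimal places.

A = (199000000 − 7020000)/7020000 = 27.34758
24300000 = 199000000/(1 + 27.34758·e^(−r·34)) → e^(−34r) = (8.1893 − 1)/27.34758 = 0.262886
r = −ln(0.262886)/34 = 1.33603/34

r ≈ 0.0393 per month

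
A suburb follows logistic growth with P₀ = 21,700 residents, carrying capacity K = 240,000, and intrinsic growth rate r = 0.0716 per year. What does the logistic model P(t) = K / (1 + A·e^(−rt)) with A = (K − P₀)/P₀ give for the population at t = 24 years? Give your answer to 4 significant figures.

≈ 85,580 residents

A = (240000 − 21700)/21700 = 10.05991
P(24) = 240000 / (1 + 10.05991·e^(−0.0716·24)) = 240000 / (1 + 10.05991·0.179353)
= 240000 / 2.80427 ≈ 85583.66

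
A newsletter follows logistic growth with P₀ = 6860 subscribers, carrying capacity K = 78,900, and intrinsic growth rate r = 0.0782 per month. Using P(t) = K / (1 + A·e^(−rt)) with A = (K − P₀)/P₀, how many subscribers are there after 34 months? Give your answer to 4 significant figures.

A = (78900 − 6860)/6860 = 10.50146
P(34) = 78900 / (1 + 10.50146·e^(−0.0782·34)) = 78900 / (1 + 10.50146·0.070032)
= 78900 / 1.73544 ≈ 45463.97

≈ 45,460 subscribers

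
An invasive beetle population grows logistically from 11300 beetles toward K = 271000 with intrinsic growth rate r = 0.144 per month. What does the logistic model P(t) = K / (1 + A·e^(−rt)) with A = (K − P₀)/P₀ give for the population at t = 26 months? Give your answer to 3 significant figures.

A = (271000 − 11300)/11300 = 22.9823
P(26) = 271000 / (1 + 22.9823·e^(−0.144·26)) = 271000 / (1 + 22.9823·0.023659)
= 271000 / 1.54374 ≈ 175547.17

≈ 176,000 beetles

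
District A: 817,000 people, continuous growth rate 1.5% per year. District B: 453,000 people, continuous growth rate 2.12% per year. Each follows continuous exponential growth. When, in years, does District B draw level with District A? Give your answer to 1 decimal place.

817000·e^(0.015t) = 453000·e^(0.0212t)
817000/453000 = e^((0.0212 − 0.015)t) → ln(1.80353) = 0.0062·t
t = 0.58975 / 0.0062

t ≈ 95.1 years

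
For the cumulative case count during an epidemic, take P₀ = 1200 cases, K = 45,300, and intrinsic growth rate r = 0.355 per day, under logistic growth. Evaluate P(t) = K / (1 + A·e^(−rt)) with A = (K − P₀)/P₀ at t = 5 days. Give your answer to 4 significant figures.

A = (45300 − 1200)/1200 = 36.75
P(5) = 45300 / (1 + 36.75·e^(−0.355·5)) = 45300 / (1 + 36.75·0.169483)
= 45300 / 7.22852 ≈ 6266.85

≈ 6,267 cases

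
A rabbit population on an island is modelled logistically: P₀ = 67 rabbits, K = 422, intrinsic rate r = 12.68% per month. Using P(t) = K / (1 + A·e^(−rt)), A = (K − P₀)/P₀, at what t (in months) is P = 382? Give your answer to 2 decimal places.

A = (422 − 67)/67 = 5.29851
382 = 422/(1 + 5.29851·e^(−0.1268t)) → 1 + 5.29851·e^(−0.1268t) = 1.10471
e^(−0.1268t) = 0.019763 → t = ln(50.60075)/0.1268 = 3.92397/0.1268

t ≈ 30.95 months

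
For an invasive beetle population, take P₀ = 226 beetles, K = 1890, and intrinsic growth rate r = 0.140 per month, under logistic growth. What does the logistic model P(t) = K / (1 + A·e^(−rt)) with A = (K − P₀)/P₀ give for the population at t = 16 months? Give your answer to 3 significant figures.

≈ 1,060 beetles

A = (1890 − 226)/226 = 7.36283
P(16) = 1890 / (1 + 7.36283·e^(−0.14·16)) = 1890 / (1 + 7.36283·0.106459)
= 1890 / 1.78384 ≈ 1059.51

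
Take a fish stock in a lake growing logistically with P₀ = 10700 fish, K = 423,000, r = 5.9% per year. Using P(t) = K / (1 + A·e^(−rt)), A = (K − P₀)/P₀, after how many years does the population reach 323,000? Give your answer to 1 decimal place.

A = (423000 − 10700)/10700 = 38.53271
323000 = 423000/(1 + 38.53271·e^(−0.059t)) → 1 + 38.53271·e^(−0.059t) = 1.3096
e^(−0.059t) = 0.008035 → t = ln(124.46065)/0.059 = 4.82399/0.059

t ≈ 81.8 years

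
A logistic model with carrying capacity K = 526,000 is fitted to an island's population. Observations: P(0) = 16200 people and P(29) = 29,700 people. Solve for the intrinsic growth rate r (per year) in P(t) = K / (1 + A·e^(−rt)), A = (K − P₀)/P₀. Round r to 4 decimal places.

r ≈ 0.0218 per year

A = (526000 − 16200)/16200 = 31.46914
29700 = 526000/(1 + 31.46914·e^(−r·29)) → e^(−29r) = (17.71044 − 1)/31.46914 = 0.53101
r = −ln(0.53101)/29 = 0.63297/29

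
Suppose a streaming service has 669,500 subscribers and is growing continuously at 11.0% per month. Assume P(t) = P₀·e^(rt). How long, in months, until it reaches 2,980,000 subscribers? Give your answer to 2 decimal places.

t ≈ 13.57 months

2980000 = 669500 · e^(0.11·t)
t = ln(2980000/669500) / 0.11 = ln(4.45108) / 0.11 = 1.49315 / 0.11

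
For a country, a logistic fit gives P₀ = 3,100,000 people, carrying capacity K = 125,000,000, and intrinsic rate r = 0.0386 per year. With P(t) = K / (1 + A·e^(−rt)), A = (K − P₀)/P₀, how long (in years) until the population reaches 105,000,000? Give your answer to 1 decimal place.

t ≈ 138.1 years

A = (125000000 − 3100000)/3100000 = 39.32258
105000000 = 125000000/(1 + 39.32258·e^(−0.0386t)) → 1 + 39.32258·e^(−0.0386t) = 1.19048
e^(−0.0386t) = 0.004844 → t = ln(206.44355)/0.0386 = 5.33003/0.0386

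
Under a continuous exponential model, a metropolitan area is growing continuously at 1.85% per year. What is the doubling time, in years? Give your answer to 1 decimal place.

doubling time ≈ 37.5 years

doubling time = ln(2) / |r| = 0.69315 / 0.0185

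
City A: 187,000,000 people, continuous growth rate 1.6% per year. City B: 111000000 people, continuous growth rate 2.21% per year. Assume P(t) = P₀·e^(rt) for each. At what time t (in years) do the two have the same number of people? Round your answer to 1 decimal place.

187000000·e^(0.016t) = 111000000·e^(0.0221t)
187000000/111000000 = e^((0.0221 − 0.016)t) → ln(1.68468) = 0.0061·t
t = 0.52158 / 0.0061

t ≈ 85.5 years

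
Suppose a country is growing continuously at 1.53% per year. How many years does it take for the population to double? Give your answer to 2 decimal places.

doubling time ≈ 45.30 years

doubling time = ln(2) / |r| = 0.69315 / 0.0153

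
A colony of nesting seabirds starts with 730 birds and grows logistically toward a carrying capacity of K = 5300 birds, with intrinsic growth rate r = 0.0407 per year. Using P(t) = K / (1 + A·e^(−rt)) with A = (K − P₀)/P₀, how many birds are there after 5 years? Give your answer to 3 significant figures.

A = (5300 − 730)/730 = 6.26027
P(5) = 5300 / (1 + 6.26027·e^(−0.0407·5)) = 5300 / (1 + 6.26027·0.81587)
= 5300 / 6.10757 ≈ 867.78

≈ 868 birds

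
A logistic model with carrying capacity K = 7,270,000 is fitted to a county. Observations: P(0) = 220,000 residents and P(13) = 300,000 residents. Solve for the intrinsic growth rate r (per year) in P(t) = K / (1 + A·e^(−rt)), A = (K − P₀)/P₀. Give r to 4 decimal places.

A = (7270000 − 220000)/220000 = 32.04545
300000 = 7270000/(1 + 32.04545·e^(−r·13)) → e^(−13r) = (24.23333 − 1)/32.04545 = 0.725012
r = −ln(0.725012)/13 = 0.32157/13

r ≈ 0.0247 per year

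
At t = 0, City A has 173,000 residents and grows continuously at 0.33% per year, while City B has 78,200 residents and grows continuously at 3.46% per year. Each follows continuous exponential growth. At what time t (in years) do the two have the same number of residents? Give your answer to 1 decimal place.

t ≈ 25.4 years

173000·e^(0.0033t) = 78200·e^(0.0346t)
173000/78200 = e^((0.0346 − 0.0033)t) → ln(2.21228) = 0.0313·t
t = 0.79402 / 0.0313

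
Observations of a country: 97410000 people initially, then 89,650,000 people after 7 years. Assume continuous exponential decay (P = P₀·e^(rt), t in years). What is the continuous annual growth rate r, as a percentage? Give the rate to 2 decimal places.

89650000 = 97410000 · e^(r·7)
e^(7r) = 89650000/97410000 = 0.92034
r = ln(0.92034) / 7 = -0.08302 / 7

r ≈ -1.19% per year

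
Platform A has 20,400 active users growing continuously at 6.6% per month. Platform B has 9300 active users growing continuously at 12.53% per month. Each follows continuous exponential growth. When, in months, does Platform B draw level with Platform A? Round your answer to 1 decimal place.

20400·e^(0.066t) = 9300·e^(0.1253t)
20400/9300 = e^((0.1253 − 0.066)t) → ln(2.19355) = 0.0593·t
t = 0.78552 / 0.0593

t ≈ 13.2 months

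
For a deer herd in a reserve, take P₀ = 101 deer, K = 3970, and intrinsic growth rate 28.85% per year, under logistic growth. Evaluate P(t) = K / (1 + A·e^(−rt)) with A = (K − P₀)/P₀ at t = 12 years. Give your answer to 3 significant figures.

≈ 1,800 deer

A = (3970 − 101)/101 = 38.30693
P(12) = 3970 / (1 + 38.30693·e^(−0.2885·12)) = 3970 / (1 + 38.30693·0.031367)
= 3970 / 2.20157 ≈ 1803.26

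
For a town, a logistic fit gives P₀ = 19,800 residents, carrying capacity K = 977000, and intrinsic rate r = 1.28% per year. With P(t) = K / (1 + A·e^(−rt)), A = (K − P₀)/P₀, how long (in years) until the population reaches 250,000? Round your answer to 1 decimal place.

A = (977000 − 19800)/19800 = 48.34343
250000 = 977000/(1 + 48.34343·e^(−0.0128t)) → 1 + 48.34343·e^(−0.0128t) = 3.908
e^(−0.0128t) = 0.060153 → t = ln(16.62429)/0.0128 = 2.81086/0.0128

t ≈ 219.6 years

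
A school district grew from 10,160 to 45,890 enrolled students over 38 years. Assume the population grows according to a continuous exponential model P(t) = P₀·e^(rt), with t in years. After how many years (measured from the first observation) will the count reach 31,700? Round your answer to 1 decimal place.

t ≈ 28.7 years

r = ln(45890/10160) / 38 ≈ 0.039679 per year
t = ln(31700/10160) / r = 1.13786 / 0.039679 ≈ 28.677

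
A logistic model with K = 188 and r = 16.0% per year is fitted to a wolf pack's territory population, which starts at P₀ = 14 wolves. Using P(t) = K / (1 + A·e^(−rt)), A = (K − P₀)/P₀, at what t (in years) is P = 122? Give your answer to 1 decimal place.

A = (188 − 14)/14 = 12.42857
122 = 188/(1 + 12.42857·e^(−0.16t)) → 1 + 12.42857·e^(−0.16t) = 1.54098
e^(−0.16t) = 0.043527 → t = ln(22.97403)/0.16 = 3.13436/0.16

t ≈ 19.6 years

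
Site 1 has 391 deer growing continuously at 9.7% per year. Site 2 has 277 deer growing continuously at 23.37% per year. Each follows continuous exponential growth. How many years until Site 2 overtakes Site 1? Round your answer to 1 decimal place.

t ≈ 2.5 years

391·e^(0.097t) = 277·e^(0.2337t)
391/277 = e^((0.2337 − 0.097)t) → ln(1.41155) = 0.1367·t
t = 0.34469 / 0.1367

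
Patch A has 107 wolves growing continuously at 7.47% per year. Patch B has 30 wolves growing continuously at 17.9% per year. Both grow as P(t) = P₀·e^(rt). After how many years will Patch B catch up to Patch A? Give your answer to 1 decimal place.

t ≈ 12.2 years

107·e^(0.0747t) = 30·e^(0.179t)
107/30 = e^((0.179 − 0.0747)t) → ln(3.56667) = 0.1043·t
t = 1.27163 / 0.1043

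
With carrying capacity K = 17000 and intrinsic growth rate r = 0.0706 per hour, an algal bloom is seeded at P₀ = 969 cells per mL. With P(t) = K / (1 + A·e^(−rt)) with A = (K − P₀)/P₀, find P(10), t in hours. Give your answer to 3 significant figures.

≈ 1,850 cells per mL

A = (17000 − 969)/969 = 16.54386
P(10) = 17000 / (1 + 16.54386·e^(−0.0706·10)) = 17000 / (1 + 16.54386·0.493615)
= 17000 / 9.16629 ≈ 1854.62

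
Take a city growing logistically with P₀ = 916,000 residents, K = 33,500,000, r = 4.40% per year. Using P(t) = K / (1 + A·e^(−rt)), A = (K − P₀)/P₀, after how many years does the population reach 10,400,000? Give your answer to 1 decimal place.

t ≈ 63.0 years

A = (33500000 − 916000)/916000 = 35.57205
10400000 = 33500000/(1 + 35.57205·e^(−0.044t)) → 1 + 35.57205·e^(−0.044t) = 3.22115
e^(−0.044t) = 0.062441 → t = ln(16.01512)/0.044 = 2.77353/0.044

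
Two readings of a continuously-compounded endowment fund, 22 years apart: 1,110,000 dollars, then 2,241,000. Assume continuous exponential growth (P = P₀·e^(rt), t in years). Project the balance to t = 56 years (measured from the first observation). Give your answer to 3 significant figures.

≈ 6,640,000 dollars

r = ln(2241000/1110000) / 22 ≈ 0.031935 per year
P(56) = 1110000 · e^(0.031935·56) = 1110000 · 5.97952 ≈ 6637265.85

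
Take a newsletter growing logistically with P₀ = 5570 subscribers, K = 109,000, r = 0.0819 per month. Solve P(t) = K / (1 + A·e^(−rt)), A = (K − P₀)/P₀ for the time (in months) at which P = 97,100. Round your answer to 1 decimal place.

t ≈ 61.3 months

A = (109000 − 5570)/5570 = 18.56912
97100 = 109000/(1 + 18.56912·e^(−0.0819t)) → 1 + 18.56912·e^(−0.0819t) = 1.12255
e^(−0.0819t) = 0.0066 → t = ln(151.51778)/0.0819 = 5.0207/0.0819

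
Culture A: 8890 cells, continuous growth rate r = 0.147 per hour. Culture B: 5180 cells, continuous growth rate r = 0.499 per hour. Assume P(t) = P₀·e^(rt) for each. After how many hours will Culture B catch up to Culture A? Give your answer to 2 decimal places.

8890·e^(0.147t) = 5180·e^(0.499t)
8890/5180 = e^((0.499 − 0.147)t) → ln(1.71622) = 0.352·t
t = 0.54012 / 0.352

t ≈ 1.53 hours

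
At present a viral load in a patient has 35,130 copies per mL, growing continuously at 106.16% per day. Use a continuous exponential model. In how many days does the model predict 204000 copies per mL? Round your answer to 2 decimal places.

t ≈ 1.66 days

204000 = 35130 · e^(1.0616·t)
t = ln(204000/35130) / 1.0616 = ln(5.807) / 1.0616 = 1.75906 / 1.0616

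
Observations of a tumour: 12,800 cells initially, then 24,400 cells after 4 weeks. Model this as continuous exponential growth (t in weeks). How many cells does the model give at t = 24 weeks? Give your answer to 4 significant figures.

r = ln(24400/12800) / 4 ≈ 0.161284 per week
P(24) = 12800 · e^(0.161284·24) = 12800 · 47.98209 ≈ 614170.72

≈ 614,200 cells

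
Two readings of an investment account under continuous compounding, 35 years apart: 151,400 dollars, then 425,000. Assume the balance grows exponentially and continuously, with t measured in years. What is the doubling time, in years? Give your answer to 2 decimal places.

r = ln(425000/151400) / 35 = ln(2.80713) / 35 ≈ 0.02949 per year
doubling time = ln 2 / |r| = 0.69315 / 0.02949

doubling time ≈ 23.50 years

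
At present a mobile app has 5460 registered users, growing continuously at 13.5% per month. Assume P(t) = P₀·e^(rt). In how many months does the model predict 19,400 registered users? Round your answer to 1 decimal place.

t ≈ 9.4 months

19400 = 5460 · e^(0.135·t)
t = ln(19400/5460) / 0.135 = ln(3.55311) / 0.135 = 1.26782 / 0.135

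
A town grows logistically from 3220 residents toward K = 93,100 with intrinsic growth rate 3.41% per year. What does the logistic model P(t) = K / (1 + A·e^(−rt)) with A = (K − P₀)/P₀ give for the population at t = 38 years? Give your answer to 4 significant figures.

A = (93100 − 3220)/3220 = 27.91304
P(38) = 93100 / (1 + 27.91304·e^(−0.0341·38)) = 93100 / (1 + 27.91304·0.273679)
= 93100 / 8.63921 ≈ 10776.45

≈ 10,780 residents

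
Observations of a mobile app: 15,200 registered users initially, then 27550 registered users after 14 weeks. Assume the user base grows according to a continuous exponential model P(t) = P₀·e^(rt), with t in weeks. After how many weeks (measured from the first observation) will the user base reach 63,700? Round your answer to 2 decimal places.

t ≈ 33.73 weeks

r = ln(27550/15200) / 14 ≈ 0.042479 per week
t = ln(63700/15200) / r = 1.43289 / 0.042479 ≈ 33.732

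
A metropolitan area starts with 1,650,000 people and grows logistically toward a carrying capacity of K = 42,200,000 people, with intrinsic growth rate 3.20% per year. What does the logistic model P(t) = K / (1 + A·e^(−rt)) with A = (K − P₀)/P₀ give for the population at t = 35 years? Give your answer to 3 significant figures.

≈ 4,680,000 people

A = (42200000 − 1650000)/1650000 = 24.57576
P(35) = 42200000 / (1 + 24.57576·e^(−0.032·35)) = 42200000 / (1 + 24.57576·0.32628)
= 42200000 / 9.01857 ≈ 4679232.44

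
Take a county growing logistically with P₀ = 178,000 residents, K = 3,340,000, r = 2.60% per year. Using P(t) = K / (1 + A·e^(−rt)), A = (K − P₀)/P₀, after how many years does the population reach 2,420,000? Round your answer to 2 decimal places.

t ≈ 147.86 years

A = (3340000 − 178000)/178000 = 17.76404
2420000 = 3340000/(1 + 17.76404·e^(−0.026t)) → 1 + 17.76404·e^(−0.026t) = 1.38017
e^(−0.026t) = 0.021401 → t = ln(46.72716)/0.026 = 3.84433/0.026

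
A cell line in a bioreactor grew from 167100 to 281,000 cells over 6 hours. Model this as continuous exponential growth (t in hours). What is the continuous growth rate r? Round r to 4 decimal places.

281000 = 167100 · e^(r·6)
e^(6r) = 281000/167100 = 1.68163
r = ln(1.68163) / 6 = 0.51976 / 6

r ≈ 0.0866 per hour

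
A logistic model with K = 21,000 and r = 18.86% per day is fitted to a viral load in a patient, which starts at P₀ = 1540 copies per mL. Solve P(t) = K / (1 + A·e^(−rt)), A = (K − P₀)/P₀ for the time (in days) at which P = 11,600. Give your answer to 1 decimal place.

t ≈ 14.6 days

A = (21000 − 1540)/1540 = 12.63636
11600 = 21000/(1 + 12.63636·e^(−0.1886t)) → 1 + 12.63636·e^(−0.1886t) = 1.81034
e^(−0.1886t) = 0.064128 → t = ln(15.59381)/0.1886 = 2.74687/0.1886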